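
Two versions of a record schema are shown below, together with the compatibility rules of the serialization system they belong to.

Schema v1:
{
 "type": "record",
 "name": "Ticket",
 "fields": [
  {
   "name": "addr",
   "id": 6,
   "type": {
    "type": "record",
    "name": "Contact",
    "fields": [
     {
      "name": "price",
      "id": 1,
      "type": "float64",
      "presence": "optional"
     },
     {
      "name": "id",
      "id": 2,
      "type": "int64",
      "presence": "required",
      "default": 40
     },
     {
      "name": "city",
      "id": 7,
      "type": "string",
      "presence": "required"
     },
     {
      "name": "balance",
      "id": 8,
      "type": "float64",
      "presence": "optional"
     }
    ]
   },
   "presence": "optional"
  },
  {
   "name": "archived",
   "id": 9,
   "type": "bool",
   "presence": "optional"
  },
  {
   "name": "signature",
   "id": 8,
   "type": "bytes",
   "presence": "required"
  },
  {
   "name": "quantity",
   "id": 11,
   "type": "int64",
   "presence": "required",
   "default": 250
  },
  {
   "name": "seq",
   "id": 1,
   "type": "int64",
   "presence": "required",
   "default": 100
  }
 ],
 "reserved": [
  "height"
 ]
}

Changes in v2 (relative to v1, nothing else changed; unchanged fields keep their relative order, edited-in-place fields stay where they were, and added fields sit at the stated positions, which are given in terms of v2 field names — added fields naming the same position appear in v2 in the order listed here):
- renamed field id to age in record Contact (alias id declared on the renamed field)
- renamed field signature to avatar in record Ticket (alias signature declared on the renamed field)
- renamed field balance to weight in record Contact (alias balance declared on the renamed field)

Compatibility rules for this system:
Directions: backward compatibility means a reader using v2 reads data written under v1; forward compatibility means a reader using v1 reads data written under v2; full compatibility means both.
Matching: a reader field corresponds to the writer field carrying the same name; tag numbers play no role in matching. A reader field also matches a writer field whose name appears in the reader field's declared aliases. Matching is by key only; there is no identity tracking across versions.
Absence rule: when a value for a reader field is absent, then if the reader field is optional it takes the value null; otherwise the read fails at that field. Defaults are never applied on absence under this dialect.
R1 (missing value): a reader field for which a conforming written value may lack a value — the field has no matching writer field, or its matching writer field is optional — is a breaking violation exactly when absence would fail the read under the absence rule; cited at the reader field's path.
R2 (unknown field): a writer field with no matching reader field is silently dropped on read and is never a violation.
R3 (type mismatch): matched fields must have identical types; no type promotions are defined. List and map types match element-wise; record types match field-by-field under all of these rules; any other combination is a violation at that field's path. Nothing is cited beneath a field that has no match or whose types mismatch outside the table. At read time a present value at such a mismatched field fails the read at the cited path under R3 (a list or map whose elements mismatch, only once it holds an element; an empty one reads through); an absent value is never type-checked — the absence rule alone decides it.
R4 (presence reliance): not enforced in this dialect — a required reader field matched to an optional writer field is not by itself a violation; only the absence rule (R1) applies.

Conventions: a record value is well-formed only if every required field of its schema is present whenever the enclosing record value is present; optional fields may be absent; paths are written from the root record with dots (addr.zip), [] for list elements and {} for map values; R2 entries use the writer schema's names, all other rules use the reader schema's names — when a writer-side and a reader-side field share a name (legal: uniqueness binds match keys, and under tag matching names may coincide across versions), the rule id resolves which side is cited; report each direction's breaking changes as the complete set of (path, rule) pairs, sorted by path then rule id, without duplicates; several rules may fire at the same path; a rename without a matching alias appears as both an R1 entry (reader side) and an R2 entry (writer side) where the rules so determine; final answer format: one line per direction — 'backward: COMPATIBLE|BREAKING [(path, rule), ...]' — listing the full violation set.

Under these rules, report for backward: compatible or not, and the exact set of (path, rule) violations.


backward: COMPATIBLE []

arrows below run writer -> reader for Ticket
backward for Ticket (reader v2, writer v1):
  writer optional, Contact -> Contact: reader addr maps from writer addr
  writer optional, bool -> bool: reader archived maps from writer archived
  writer required, bytes -> bytes: reader avatar maps from writer signature
  writer required, int64 -> int64: reader quantity maps from writer quantity
  writer required, int64 -> int64: reader seq maps from writer seq
  writer optional, float64 -> float64: reader addr.price maps from writer addr.price
  writer required, int64 -> int64: reader addr.age maps from writer addr.id
  writer required, string -> string: reader addr.city maps from writer addr.city
  writer optional, float64 -> float64: reader addr.weight maps from writer addr.balance
  => backward: COMPATIBLE
ruling out the remaining Ticket differences:
  renamed field id to age in record Contact (alias id declared on the renamed field) -> matters only for Ticket's forward compatibility — outside the asked direction
  renamed field signature to avatar in record Ticket (alias signature declared on the renamed field) -> matters only for Ticket's forward compatibility — outside the asked direction
  renamed field balance to weight in record Contact (alias balance declared on the renamed field) -> inert for the asked Ticket verdict: nothing fires


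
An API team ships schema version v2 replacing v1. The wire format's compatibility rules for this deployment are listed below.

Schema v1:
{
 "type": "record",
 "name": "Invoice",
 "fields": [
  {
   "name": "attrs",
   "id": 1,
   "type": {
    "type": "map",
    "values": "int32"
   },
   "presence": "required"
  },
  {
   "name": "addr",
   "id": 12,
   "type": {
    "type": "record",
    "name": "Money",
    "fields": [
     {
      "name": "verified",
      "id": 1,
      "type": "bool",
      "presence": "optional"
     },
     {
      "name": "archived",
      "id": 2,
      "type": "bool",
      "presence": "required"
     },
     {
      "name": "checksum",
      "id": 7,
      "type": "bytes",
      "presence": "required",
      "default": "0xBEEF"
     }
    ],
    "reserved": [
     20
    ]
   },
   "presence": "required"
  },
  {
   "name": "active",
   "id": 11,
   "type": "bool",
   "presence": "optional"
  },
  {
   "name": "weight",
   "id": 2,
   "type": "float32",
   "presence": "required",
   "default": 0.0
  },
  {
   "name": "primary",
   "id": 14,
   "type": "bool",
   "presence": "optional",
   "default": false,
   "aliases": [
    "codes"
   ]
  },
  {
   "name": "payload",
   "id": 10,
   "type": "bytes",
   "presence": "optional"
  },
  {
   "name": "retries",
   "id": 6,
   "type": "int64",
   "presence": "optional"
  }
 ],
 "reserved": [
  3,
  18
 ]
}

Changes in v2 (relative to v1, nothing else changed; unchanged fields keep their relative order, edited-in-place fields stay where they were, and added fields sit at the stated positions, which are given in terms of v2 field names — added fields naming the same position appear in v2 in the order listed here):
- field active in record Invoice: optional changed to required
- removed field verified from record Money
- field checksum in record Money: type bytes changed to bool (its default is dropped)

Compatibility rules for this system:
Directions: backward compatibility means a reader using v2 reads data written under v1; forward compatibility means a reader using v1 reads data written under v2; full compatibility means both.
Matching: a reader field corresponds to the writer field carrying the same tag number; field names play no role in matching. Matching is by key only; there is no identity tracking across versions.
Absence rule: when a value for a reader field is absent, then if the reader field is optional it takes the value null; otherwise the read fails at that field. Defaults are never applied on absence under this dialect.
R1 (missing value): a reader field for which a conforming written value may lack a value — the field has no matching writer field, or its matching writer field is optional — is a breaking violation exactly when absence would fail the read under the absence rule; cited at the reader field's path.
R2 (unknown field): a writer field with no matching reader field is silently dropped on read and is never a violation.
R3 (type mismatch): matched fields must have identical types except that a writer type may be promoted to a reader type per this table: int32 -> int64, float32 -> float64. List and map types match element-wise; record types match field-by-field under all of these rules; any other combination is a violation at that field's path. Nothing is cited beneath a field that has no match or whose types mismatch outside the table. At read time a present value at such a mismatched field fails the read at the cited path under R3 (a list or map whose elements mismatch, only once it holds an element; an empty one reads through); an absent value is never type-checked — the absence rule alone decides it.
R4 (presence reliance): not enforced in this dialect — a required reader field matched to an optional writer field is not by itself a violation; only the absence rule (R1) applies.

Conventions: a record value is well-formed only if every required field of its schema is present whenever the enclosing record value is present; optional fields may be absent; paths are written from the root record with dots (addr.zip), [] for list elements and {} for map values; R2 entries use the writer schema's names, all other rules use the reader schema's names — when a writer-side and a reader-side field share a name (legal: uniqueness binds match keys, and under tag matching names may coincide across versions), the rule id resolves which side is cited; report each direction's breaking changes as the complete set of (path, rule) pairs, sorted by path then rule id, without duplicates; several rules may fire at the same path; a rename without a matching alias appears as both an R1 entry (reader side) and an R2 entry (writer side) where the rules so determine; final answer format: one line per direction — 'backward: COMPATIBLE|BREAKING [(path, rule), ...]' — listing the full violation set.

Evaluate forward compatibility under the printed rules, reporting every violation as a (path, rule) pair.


in Invoice below, arrows point writer -> reader
forward on Invoice — v1 reading data written by v2:
  attrs: paired with writer attrs (map<string, int32> -> map<string, int32>; writer required)
  addr: paired with writer addr (Money -> Money; writer required)
  active: paired with writer active (bool -> bool; writer required)
  weight: paired with writer weight (float32 -> float32; writer required)
  primary: paired with writer primary (bool -> bool; writer optional)
  payload: paired with writer payload (bytes -> bytes; writer optional)
  retries: paired with writer retries (int64 -> int64; writer optional)
  addr.verified has no writer counterpart
  addr.archived: paired with writer addr.archived (bool -> bool; writer required)
  addr.checksum: paired with writer addr.checksum (bool -> bytes; writer required)
  breaking: (addr.checksum, R3)
  forward on Invoice therefore BREAKING (1)
the rest of the Invoice diff is inert for this question:
  field active in record Invoice: optional changed to required -> fires only in the backward direction of Invoice, which is not asked here
  removed field verified from record Money -> no rule fires on it in Invoice's dialect; the asked verdict holds

forward: BREAKING [(addr.checksum, R3)]


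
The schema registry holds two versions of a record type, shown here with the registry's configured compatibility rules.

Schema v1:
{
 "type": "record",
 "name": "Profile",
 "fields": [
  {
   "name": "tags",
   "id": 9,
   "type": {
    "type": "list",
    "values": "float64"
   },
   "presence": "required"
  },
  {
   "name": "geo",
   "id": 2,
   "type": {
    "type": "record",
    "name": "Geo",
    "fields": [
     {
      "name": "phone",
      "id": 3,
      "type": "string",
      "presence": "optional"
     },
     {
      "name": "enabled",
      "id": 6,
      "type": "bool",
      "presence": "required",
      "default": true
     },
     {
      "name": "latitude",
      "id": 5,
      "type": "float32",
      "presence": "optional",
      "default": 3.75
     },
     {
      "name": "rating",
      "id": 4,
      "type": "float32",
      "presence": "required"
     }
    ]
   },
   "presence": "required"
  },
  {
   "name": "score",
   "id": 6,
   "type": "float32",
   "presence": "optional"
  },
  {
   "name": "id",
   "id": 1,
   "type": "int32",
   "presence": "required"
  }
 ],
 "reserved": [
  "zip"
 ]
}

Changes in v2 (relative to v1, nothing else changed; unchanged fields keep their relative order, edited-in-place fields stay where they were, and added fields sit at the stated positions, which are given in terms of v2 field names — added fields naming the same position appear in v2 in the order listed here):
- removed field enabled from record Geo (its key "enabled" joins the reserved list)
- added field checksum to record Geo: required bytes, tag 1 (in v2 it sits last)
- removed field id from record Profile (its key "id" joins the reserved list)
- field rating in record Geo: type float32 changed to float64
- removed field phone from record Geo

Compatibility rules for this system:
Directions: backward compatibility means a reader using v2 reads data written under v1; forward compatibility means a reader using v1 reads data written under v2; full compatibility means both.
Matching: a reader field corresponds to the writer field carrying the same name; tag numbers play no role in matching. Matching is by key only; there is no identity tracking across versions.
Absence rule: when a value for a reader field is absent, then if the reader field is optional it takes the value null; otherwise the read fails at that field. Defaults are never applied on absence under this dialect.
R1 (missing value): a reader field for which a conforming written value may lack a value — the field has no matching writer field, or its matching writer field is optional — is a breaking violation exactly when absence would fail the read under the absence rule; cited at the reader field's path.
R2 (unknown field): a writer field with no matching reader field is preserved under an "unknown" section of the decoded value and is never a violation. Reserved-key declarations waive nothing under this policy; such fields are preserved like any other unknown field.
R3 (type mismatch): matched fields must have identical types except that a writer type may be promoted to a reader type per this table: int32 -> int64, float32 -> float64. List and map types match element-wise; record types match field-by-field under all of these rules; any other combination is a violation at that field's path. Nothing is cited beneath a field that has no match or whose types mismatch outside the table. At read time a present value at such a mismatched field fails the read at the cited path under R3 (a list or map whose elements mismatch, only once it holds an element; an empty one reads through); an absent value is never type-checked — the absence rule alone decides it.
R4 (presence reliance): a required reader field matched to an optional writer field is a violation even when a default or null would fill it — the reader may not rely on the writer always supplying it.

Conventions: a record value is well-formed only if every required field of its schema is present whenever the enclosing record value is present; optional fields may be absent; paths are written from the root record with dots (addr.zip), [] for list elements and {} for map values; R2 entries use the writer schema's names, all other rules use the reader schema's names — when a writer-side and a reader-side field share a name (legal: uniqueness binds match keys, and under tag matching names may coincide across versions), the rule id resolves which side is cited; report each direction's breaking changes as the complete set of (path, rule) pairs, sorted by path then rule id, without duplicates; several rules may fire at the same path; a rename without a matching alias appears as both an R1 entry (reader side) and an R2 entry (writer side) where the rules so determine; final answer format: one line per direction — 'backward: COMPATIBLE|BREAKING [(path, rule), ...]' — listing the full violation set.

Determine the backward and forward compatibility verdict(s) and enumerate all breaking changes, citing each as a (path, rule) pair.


each type pair in Profile: writer, then reader
checking backward for Profile: reader v2 against writer v1:
  tags: list<float64> -> list<float64>, writer required; from tags
  geo: Geo -> Geo, writer required; from geo
  score: float32 -> float32, writer optional; from score
  id (writer side), unknown to reader
  geo.latitude: float32 -> float32, writer optional; from geo.latitude
  geo.rating: float32 -> float64, writer required; from geo.rating
  geo.checksum has no writer counterpart
  geo.phone (writer side), unknown to reader
  geo.enabled (writer side), unknown to reader
  rule R1 violated at geo.checksum
  backward on Profile therefore BREAKING (1)
checking forward for Profile: reader v1 against writer v2:
  tags: list<float64> -> list<float64>, writer required; from tags
  geo: Geo -> Geo, writer required; from geo
  score: float32 -> float32, writer optional; from score
  id has no writer counterpart
  geo.phone has no writer counterpart
  geo.enabled has no writer counterpart
  geo.latitude: float32 -> float32, writer optional; from geo.latitude
  geo.rating: float64 -> float32, writer required; from geo.rating
  geo.checksum (writer side), unknown to reader
  rule R1 violated at geo.enabled
  rule R3 violated at geo.rating
  rule R1 violated at id
  forward on Profile therefore BREAKING (3)

backward: BREAKING [(geo.checksum, R1)]; forward: BREAKING [(geo.enabled, R1), (geo.rating, R3), (id, R1)]


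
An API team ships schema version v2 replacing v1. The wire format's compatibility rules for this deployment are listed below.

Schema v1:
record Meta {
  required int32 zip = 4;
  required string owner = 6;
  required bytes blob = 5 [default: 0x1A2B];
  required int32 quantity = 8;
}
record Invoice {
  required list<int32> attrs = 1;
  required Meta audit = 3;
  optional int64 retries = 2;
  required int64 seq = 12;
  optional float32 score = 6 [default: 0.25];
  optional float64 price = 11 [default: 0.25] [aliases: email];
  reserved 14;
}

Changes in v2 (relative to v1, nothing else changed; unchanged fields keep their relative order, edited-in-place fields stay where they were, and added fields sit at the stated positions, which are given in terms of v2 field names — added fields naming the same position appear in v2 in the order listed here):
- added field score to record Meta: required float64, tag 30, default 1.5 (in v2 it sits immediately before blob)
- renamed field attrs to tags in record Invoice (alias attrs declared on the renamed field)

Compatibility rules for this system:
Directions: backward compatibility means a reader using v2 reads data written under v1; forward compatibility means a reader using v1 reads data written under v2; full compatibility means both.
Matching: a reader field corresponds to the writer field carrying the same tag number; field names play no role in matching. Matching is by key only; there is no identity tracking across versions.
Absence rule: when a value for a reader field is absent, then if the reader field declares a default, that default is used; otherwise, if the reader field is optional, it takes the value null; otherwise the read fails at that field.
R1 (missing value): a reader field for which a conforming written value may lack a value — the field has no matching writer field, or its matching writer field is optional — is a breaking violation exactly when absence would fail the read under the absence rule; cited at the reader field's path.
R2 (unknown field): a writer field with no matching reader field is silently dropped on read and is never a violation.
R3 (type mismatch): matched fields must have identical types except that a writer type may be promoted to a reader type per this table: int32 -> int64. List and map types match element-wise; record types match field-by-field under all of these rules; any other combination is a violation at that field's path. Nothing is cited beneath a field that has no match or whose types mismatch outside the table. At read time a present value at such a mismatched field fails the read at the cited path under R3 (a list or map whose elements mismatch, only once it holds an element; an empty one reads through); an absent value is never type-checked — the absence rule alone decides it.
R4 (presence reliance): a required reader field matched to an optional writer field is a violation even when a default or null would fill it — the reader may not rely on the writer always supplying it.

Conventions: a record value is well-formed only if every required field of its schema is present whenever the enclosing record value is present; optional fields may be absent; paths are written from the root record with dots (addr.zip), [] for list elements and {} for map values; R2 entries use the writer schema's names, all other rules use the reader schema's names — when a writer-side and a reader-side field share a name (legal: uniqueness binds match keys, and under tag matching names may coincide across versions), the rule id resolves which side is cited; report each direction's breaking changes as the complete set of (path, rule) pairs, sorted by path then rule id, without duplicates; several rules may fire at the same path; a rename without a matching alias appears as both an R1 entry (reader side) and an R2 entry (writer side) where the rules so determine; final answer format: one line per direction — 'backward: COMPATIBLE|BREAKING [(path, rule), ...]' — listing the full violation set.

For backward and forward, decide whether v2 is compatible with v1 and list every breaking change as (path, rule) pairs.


each type pair in Invoice: writer, then reader
backward pass over Invoice, reader schema v2, writer schema v1:
  tags: list<int32> -> list<int32>, writer required; from attrs
  audit: Meta -> Meta, writer required; from audit
  retries: int64 -> int64, writer optional; from retries
  seq: int64 -> int64, writer required; from seq
  score: float32 -> float32, writer optional; from score
  price: float64 -> float64, writer optional; from price
  audit.zip: int32 -> int32, writer required; from audit.zip
  audit.owner: string -> string, writer required; from audit.owner
  no writer field matches reader audit.score
  audit.blob: bytes -> bytes, writer required; from audit.blob
  audit.quantity: int32 -> int32, writer required; from audit.quantity
  => backward: COMPATIBLE
forward pass over Invoice, reader schema v1, writer schema v2:
  attrs: list<int32> -> list<int32>, writer required; from tags
  audit: Meta -> Meta, writer required; from audit
  retries: int64 -> int64, writer optional; from retries
  seq: int64 -> int64, writer required; from seq
  score: float32 -> float32, writer optional; from score
  price: float64 -> float64, writer optional; from price
  audit.zip: int32 -> int32, writer required; from audit.zip
  audit.owner: string -> string, writer required; from audit.owner
  audit.blob: bytes -> bytes, writer required; from audit.blob
  audit.quantity: int32 -> int32, writer required; from audit.quantity
  writer field audit.score has no reader counterpart
  => forward: COMPATIBLE

backward: COMPATIBLE []; forward: COMPATIBLE []


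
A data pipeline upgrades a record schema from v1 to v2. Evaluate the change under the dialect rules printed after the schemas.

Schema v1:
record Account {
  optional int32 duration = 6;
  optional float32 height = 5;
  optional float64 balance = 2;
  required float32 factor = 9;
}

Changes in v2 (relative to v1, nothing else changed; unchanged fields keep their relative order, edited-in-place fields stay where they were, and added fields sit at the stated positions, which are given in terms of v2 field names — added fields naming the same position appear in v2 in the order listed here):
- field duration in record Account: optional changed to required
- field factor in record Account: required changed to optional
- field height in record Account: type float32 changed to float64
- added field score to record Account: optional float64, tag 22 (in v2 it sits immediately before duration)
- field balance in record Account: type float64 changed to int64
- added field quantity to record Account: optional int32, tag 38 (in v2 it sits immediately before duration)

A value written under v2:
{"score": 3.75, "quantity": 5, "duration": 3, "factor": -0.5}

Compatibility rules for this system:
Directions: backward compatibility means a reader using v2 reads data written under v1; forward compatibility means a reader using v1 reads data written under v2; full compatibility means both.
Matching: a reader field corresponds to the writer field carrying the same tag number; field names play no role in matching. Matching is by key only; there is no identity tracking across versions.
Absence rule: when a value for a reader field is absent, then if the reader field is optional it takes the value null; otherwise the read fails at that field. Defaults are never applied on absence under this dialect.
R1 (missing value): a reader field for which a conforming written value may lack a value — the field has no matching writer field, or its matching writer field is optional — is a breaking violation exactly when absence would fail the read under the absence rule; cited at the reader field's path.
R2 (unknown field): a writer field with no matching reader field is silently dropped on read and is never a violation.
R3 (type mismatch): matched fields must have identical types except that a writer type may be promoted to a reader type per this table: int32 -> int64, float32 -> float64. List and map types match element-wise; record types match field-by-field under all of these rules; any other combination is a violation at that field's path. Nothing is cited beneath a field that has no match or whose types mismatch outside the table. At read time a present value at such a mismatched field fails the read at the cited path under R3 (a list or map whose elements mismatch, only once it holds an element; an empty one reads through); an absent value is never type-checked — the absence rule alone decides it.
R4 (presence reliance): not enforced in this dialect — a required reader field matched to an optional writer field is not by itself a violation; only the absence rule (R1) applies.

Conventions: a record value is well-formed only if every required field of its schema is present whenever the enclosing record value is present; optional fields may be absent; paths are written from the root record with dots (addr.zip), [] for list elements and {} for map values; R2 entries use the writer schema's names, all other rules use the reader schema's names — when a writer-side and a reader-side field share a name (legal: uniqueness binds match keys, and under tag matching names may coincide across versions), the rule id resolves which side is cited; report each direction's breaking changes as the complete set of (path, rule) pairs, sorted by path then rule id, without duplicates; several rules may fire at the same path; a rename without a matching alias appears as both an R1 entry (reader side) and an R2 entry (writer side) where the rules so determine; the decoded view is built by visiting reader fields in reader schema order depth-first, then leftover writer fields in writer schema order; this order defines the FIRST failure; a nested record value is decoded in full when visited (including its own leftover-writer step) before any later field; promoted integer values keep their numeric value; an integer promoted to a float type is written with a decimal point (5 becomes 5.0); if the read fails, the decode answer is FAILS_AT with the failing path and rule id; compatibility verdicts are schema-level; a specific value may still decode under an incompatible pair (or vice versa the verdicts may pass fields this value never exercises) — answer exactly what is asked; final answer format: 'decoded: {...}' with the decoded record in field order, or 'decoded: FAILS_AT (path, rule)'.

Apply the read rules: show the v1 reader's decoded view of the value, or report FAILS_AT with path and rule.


the writer's type comes first in each Account pair
decode walk for Account under reader schema v1:
  duration := 3
  height := null (absent, optional -> null)
  balance := null (absent, optional -> null)
  factor := -0.5
  writer score: unknown -> dropped
  writer quantity: unknown -> dropped
  => decoded: {"duration": 3, "height": null, "balance": null, "factor": -0.5}
remaining Account differences; none change what is asked:
  field duration in record Account: optional changed to required -> shifts the Account verdicts, not this decode
  field factor in record Account: required changed to optional -> shifts the Account verdicts, not this decode
  field height in record Account: type float32 changed to float64 -> shifts the Account verdicts, not this decode
  added field score to record Account: optional float64, tag 22 (in v2 it sits immediately before duration) -> no rule fires on it and the decoded Account view is identical with or without it
  field balance in record Account: type float64 changed to int64 -> shifts the Account verdicts, not this decode
  added field quantity to record Account: optional int32, tag 38 (in v2 it sits immediately before duration) -> no rule fires on it and the decoded Account view is identical with or without it

decoded: {"duration": 3, "height": null, "balance": null, "factor": -0.5}


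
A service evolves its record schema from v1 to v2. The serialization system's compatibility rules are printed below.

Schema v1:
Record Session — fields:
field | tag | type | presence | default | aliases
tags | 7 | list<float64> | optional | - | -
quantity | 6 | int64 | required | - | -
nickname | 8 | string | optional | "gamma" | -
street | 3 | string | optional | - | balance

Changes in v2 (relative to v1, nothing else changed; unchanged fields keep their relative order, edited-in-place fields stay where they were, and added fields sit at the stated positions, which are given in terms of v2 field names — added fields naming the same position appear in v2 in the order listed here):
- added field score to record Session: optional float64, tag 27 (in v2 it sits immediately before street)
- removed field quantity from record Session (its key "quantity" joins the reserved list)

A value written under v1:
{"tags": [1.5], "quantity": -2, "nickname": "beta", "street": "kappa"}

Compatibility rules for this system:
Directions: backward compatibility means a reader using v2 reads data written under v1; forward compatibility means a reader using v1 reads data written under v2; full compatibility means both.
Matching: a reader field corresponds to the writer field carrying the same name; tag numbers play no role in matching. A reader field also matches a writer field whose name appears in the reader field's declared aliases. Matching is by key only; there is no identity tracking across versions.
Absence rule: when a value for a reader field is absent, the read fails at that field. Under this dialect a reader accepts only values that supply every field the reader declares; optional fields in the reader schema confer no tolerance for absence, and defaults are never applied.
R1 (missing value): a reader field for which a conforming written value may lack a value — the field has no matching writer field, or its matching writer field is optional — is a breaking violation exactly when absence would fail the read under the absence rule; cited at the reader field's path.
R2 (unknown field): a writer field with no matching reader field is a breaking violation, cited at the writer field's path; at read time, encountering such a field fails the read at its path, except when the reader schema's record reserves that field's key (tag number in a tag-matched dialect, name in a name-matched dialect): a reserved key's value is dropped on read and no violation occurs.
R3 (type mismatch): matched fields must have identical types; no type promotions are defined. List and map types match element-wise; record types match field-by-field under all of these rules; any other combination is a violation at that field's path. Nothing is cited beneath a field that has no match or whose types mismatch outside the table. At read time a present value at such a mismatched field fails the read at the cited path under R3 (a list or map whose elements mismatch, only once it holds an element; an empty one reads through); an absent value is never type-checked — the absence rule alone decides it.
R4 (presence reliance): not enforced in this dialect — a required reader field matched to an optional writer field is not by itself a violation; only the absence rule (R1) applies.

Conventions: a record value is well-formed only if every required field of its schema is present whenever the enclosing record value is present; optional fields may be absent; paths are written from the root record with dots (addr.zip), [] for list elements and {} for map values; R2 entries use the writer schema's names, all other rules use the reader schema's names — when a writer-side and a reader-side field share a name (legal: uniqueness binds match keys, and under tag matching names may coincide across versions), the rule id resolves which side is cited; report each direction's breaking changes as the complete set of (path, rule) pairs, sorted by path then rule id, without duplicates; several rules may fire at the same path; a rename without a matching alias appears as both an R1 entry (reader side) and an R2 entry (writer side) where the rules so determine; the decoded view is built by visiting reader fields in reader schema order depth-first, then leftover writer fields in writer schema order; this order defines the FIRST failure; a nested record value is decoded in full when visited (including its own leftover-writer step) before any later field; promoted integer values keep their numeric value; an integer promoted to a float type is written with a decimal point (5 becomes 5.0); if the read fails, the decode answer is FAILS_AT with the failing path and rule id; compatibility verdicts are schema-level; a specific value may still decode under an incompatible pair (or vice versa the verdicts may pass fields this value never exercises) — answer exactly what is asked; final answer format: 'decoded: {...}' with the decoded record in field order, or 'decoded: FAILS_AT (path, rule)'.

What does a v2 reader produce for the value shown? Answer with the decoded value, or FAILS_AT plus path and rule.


decoded: FAILS_AT (score, R1)

each type pair in Session: writer, then reader
decode walk for Session under reader schema v2:
  tags := [1.5]
  nickname := "beta"
  read fails at score under R1 (no fill)
  => FAILS_AT (score, R1)
checking off the Session differences that do not matter here:
  removed field quantity from record Session (its key "quantity" joins the reserved list) -> a verdict-level change on Session — the shown value reads the same


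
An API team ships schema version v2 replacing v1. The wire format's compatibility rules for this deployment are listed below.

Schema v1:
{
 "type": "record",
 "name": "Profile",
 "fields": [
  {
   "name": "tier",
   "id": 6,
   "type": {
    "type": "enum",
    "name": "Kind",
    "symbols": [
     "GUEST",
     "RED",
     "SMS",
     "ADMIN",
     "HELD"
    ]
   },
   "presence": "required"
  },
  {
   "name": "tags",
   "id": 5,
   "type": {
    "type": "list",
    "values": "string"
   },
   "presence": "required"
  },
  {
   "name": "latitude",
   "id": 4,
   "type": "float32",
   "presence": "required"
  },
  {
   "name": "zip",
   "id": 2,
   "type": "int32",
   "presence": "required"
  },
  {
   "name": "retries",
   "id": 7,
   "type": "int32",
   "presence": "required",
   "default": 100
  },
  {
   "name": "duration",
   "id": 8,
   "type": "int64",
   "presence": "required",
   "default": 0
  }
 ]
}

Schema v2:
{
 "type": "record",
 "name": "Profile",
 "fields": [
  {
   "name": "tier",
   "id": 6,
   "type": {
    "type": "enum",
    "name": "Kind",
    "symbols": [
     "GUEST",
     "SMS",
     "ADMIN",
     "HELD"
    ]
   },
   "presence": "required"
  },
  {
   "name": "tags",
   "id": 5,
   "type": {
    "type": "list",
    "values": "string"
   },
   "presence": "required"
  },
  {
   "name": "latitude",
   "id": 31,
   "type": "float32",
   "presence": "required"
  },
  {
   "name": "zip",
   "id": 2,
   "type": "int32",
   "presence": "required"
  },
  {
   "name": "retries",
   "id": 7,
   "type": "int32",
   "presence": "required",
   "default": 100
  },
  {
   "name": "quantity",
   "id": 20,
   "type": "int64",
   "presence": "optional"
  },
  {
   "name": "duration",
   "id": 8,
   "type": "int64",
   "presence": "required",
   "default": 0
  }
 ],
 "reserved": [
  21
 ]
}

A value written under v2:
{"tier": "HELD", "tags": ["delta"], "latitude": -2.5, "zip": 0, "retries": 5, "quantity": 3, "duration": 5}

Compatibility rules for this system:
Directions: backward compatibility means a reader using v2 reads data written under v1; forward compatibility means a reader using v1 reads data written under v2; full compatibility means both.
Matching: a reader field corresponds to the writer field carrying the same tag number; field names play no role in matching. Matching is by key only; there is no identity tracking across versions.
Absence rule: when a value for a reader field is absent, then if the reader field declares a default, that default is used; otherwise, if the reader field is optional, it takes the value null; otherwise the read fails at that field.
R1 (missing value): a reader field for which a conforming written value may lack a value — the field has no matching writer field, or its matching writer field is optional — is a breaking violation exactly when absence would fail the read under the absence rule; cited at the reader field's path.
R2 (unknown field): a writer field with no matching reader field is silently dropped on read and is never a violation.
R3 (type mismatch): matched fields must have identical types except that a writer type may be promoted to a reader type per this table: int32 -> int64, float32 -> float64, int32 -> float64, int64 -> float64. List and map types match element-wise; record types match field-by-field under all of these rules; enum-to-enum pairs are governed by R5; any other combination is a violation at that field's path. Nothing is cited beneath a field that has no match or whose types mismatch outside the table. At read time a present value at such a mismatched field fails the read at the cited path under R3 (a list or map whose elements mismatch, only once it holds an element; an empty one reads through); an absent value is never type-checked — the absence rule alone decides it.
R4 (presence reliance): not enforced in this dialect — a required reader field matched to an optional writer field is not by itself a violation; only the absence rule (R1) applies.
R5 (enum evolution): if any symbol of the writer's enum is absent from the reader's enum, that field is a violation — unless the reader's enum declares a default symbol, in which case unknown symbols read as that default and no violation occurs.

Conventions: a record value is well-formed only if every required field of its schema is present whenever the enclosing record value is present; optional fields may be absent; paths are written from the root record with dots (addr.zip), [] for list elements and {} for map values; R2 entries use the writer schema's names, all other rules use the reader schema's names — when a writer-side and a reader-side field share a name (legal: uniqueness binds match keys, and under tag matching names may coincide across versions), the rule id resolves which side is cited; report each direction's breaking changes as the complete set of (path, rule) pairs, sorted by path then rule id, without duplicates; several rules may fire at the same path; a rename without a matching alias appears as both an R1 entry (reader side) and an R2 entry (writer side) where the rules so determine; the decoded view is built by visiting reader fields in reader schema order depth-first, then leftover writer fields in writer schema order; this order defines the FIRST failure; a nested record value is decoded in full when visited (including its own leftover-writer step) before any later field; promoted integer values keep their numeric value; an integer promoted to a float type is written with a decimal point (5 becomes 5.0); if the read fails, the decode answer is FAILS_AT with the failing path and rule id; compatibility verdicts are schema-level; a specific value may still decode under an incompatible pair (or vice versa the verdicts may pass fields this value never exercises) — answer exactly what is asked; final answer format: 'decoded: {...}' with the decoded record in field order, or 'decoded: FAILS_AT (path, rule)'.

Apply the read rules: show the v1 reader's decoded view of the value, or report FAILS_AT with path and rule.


decoded: FAILS_AT (latitude, R1)

each type pair in Profile: writer, then reader
decode (reader v1):
  tier := "HELD"
  tags := ["delta"]
  read fails at latitude under R1 (no fill)
  => FAILS_AT (latitude, R1)
the rest of the Profile diff is inert for this question:
  added field quantity to record Profile: optional int64, tag 20 (in v2 it sits immediately before duration) -> fires no rule on Profile under this dialect and leaves the result unchanged
  enum Kind (field tier in record Profile): symbol RED removed -> affects the rule determinations only; this particular Profile value decodes identically
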